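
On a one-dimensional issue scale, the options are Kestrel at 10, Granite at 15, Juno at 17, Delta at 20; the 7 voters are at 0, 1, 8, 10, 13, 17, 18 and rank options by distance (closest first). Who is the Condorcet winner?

With single-peaked preferences on a line, the Condorcet winner is the candidate closest to the median voter.
The median voter (position 10) is closest to Kestrel at 10.
Check: Kestrel vs Granite — voters closer to Kestrel: 4 of 7.

Kestrel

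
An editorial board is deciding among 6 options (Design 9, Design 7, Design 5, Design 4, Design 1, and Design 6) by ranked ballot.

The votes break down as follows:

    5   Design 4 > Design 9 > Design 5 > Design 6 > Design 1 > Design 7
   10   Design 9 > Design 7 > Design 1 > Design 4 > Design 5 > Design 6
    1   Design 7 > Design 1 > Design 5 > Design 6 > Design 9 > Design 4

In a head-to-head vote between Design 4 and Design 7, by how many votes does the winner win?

6

Ballots ranking Design 4 above Design 7: 5.
Ballots ranking Design 7 above Design 4: 10+1 = 11.
Design 7 wins 11–5, a margin of 6.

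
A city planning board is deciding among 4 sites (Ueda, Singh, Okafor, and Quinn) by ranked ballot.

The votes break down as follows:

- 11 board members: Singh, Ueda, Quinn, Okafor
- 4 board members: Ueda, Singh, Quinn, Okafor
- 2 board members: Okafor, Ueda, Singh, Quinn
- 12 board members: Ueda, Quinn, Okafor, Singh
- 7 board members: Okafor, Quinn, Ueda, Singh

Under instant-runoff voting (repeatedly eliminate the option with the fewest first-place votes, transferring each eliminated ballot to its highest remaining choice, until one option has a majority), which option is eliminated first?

Quinn

Round 1: Ueda 16, Singh 11, Okafor 9, Quinn 0. Quinn has the fewest and is eliminated.
Round 2: Ueda 16, Singh 11, Okafor 9. Okafor has the fewest and is eliminated.
Round 3: Ueda 25, Singh 11. Ueda has a majority.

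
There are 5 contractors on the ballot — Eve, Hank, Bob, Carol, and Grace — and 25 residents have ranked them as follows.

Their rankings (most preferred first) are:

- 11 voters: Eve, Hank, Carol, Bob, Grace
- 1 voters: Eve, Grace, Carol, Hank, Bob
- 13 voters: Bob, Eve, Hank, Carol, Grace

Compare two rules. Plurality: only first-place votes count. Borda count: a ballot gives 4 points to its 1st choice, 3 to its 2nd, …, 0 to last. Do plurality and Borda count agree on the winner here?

No

Plurality first-place counts: Eve 12, Hank 0, Bob 13, Carol 0, Grace 0 → Bob.
Borda totals: Eve 87, Hank 60, Bob 63, Carol 37, Grace 3 → Eve.
The two rules disagree: plurality picks Bob, Borda picks Eve.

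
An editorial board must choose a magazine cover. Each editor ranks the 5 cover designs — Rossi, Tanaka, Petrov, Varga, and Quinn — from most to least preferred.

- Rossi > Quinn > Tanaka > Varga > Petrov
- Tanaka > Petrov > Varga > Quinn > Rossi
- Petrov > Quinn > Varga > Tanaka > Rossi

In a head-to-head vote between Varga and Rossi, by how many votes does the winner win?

Ballots ranking Varga above Rossi: 2.
Ballots ranking Rossi above Varga: 1.
Varga wins 2–1, a margin of 1.

1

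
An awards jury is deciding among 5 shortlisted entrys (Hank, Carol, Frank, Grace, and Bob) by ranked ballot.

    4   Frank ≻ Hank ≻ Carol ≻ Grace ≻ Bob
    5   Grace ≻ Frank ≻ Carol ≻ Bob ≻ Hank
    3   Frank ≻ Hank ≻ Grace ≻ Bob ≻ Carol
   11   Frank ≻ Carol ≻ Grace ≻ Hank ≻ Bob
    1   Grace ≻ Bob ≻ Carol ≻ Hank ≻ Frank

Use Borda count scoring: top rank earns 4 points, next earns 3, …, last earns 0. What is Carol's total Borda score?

Borda scores:
  Hank: 4·3 + 5·0 + 3·3 + 11·1 + 1 = 33
  Carol: 4·2 + 5·2 + 3·0 + 11·3 + 2 = 53
  Frank: 4·4 + 5·3 + 3·4 + 11·4 + 0 = 87
  Grace: 4·1 + 5·4 + 3·2 + 11·2 + 4 = 56
  Bob: 4·0 + 5·1 + 3·1 + 11·0 + 3 = 11

53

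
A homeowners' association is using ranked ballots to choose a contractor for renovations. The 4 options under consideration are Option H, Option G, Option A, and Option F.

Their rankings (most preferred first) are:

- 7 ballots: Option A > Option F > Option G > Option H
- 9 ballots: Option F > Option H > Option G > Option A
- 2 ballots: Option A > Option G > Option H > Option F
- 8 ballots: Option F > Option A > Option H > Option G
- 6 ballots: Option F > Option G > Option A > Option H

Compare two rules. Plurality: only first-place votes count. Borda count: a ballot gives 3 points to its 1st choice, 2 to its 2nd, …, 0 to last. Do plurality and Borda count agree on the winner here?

Yes

Plurality first-place counts: Option H 0, Option G 0, Option A 9, Option F 23 → Option F.
Borda totals: Option H 28, Option G 32, Option A 49, Option F 83 → Option F.
The two rules agree on Option F.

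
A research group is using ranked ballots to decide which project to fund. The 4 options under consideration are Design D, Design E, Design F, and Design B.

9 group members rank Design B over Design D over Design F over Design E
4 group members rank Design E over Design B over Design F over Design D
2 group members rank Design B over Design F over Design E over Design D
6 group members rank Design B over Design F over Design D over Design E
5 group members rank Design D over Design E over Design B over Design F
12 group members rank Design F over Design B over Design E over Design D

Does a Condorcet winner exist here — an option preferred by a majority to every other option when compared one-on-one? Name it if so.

Head-to-head results (38 voters total):
Design D vs Design E: Design D wins 20–18.
Design D vs Design F: Design F wins 24–14.
Design D vs Design B: Design B wins 33–5.
Design E vs Design F: Design F wins 29–9.
Design E vs Design B: Design B wins 29–9.
Design F vs Design B: Design B wins 26–12.
Design B beats each rival — Design D (33–5), Design E (29–9), Design F (26–12) — so Design B is the Condorcet winner.

Design B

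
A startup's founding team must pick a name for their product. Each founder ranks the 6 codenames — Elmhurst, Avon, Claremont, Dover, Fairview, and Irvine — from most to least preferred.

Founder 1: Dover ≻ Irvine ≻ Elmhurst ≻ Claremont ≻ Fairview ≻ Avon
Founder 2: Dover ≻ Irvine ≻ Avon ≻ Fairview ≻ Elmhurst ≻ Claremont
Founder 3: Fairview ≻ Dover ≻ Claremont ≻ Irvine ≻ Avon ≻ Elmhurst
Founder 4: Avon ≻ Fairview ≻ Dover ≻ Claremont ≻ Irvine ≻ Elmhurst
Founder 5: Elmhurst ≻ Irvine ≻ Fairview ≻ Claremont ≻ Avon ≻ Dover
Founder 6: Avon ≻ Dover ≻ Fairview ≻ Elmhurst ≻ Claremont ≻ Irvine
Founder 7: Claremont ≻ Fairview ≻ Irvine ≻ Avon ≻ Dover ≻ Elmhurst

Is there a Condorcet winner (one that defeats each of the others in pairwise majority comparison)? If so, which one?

Head-to-head results (7 voters total):
Elmhurst vs Avon: Avon wins 5–2.
Elmhurst vs Claremont: Elmhurst wins 4–3.
Elmhurst vs Dover: Dover wins 6–1.
Elmhurst vs Fairview: Fairview wins 5–2.
Elmhurst vs Irvine: Irvine wins 5–2.
Avon vs Claremont: Claremont wins 4–3.
Avon vs Dover: Avon wins 4–3.
Avon vs Fairview: Fairview wins 4–3.
Avon vs Irvine: Irvine wins 5–2.
Claremont vs Dover: Dover wins 5–2.
Claremont vs Fairview: Fairview wins 5–2.
Claremont vs Irvine: Claremont wins 4–3.
Dover vs Fairview: Fairview wins 4–3.
Dover vs Irvine: Dover wins 5–2.
Fairview vs Irvine: Fairview wins 4–3.
Fairview beats each rival — Elmhurst (5–2), Avon (4–3), Claremont (5–2), Dover (4–3), Irvine (4–3) — so Fairview is the Condorcet winner.

Fairview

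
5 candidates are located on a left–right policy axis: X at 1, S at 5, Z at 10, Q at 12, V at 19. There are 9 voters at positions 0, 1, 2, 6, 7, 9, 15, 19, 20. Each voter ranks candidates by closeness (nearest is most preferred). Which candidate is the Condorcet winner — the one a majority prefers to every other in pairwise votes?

With single-peaked preferences on a line, the Condorcet winner is the candidate closest to the median voter.
The median voter (position 7) is closest to S at 5.
Check: S vs Q — voters closer to S: 5 of 9.

S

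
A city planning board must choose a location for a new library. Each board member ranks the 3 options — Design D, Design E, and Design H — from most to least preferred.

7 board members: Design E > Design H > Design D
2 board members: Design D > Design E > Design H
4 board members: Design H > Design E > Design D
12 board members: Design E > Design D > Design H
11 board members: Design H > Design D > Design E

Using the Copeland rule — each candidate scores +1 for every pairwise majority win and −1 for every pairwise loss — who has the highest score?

Pairwise results:
  Design D vs Design E: Design E wins 23–13.
  Design D vs Design H: Design H wins 22–14.
  Design E vs Design H: Design E wins 21–15.
Copeland scores (wins − losses):
  Design D: 0 − 2 = -2
  Design E: 2 − 0 = 2
  Design H: 1 − 1 = 0
Design E has the best Copeland score.

Design E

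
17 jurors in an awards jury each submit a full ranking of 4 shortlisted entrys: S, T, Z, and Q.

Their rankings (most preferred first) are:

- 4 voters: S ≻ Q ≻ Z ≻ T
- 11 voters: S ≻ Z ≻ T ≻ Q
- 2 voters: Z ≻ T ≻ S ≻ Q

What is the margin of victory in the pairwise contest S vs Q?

Ballots ranking S above Q: 4+11+2 = 17.
Ballots ranking Q above S: 0.
S wins 17–0, a margin of 17.

17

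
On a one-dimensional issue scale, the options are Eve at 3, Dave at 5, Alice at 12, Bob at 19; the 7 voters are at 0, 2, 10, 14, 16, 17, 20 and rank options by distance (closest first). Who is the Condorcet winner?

With single-peaked preferences on a line, the Condorcet winner is the candidate closest to the median voter.
The median voter (position 14) is closest to Alice at 12.
Check: Alice vs Dave — voters closer to Alice: 5 of 7.

Alice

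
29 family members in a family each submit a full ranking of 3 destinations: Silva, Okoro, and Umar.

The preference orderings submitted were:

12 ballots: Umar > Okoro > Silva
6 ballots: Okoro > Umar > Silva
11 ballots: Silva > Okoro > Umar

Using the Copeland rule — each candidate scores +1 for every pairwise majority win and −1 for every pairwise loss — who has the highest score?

Okoro

Pairwise results:
  Silva vs Okoro: Okoro wins 18–11.
  Silva vs Umar: Umar wins 18–11.
  Okoro vs Umar: Okoro wins 17–12.
Copeland scores (wins − losses):
  Silva: 0 − 2 = -2
  Okoro: 2 − 0 = 2
  Umar: 1 − 1 = 0
Okoro has the best Copeland score.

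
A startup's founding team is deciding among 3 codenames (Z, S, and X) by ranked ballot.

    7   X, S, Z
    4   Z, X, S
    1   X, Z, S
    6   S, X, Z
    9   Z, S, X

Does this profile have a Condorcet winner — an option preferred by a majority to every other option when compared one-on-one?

No

Head-to-head results (27 voters total):
Z vs S: Z wins 14–13.
Z vs X: X wins 14–13.
S vs X: S wins 15–12.
No candidate beats all others: Z beats S beats X beats Z, a majority cycle.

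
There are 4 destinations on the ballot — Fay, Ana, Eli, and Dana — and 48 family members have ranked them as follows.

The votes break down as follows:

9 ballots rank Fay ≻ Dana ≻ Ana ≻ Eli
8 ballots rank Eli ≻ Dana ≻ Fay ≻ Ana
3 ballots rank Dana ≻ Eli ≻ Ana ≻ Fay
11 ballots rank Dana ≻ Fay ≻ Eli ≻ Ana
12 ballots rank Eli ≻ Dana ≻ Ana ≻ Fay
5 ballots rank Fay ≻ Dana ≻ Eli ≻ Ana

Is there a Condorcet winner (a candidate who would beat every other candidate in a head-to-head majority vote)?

Head-to-head results (48 voters total):
Fay vs Ana: Fay wins 33–15.
Fay vs Eli: Fay wins 25–23.
Fay vs Dana: Dana wins 34–14.
Ana vs Eli: Eli wins 39–9.
Ana vs Dana: Dana wins 48–0.
Eli vs Dana: Dana wins 28–20.
Dana beats each rival — Fay (34–14), Ana (48–0), Eli (28–20) — so Dana is the Condorcet winner.

Yes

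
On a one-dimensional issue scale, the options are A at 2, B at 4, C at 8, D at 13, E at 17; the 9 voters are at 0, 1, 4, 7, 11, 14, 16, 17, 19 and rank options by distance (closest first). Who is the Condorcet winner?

With single-peaked preferences on a line, the Condorcet winner is the candidate closest to the median voter.
The median voter (position 11) is closest to D at 13.
Check: D vs B — voters closer to D: 5 of 9.

D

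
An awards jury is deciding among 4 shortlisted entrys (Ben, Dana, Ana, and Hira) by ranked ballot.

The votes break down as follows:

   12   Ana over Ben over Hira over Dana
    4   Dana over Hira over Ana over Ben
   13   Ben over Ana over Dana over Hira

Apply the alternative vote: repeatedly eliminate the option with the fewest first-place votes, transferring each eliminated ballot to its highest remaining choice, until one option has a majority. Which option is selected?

Ana

Round 1: Ben 13, Ana 12, Dana 4, Hira 0. Hira has the fewest and is eliminated.
Round 2: Ben 13, Ana 12, Dana 4. Dana has the fewest and is eliminated.
Round 3: Ana 16, Ben 13. Ana has a majority.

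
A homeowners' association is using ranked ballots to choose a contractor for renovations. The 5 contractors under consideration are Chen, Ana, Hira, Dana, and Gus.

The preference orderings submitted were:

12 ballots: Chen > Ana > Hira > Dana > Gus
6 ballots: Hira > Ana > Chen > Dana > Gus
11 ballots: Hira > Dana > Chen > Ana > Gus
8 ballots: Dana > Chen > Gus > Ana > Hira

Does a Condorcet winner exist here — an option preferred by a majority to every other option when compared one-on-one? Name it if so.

There is no Condorcet winner

Head-to-head results (37 voters total):
Chen vs Ana: Chen wins 31–6.
Chen vs Hira: Chen wins 20–17.
Chen vs Dana: Dana wins 19–18.
Chen vs Gus: Chen wins 37–0.
Ana vs Hira: Ana wins 20–17.
Ana vs Dana: Dana wins 19–18.
Ana vs Gus: Ana wins 29–8.
Hira vs Dana: Hira wins 29–8.
Hira vs Gus: Hira wins 29–8.
Dana vs Gus: Dana wins 37–0.
No candidate beats all others: Chen beats Hira beats Dana beats Chen, a majority cycle.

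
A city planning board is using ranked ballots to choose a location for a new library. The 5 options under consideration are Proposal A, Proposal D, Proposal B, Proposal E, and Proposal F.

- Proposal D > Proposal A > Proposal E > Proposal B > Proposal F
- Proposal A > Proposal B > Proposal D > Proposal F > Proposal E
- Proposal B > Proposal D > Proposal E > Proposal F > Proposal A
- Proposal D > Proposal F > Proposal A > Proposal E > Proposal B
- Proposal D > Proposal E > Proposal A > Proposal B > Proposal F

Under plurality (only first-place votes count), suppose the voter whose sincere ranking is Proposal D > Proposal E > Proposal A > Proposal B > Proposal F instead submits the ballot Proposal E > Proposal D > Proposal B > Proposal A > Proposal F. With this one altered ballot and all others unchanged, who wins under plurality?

First-place totals with the altered ballot: Proposal A 1, Proposal D 2, Proposal B 1, Proposal E 1, Proposal F 0.
The winner is unchanged: still Proposal D.

Proposal D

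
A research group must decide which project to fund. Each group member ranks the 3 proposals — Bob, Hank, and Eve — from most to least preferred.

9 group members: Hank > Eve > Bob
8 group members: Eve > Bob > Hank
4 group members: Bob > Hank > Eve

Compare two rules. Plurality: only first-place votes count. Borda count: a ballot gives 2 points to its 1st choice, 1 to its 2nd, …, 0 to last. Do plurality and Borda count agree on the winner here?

Plurality first-place counts: Bob 4, Hank 9, Eve 8 → Hank.
Borda totals: Bob 16, Hank 22, Eve 25 → Eve.
The two rules disagree: plurality picks Hank, Borda picks Eve.

No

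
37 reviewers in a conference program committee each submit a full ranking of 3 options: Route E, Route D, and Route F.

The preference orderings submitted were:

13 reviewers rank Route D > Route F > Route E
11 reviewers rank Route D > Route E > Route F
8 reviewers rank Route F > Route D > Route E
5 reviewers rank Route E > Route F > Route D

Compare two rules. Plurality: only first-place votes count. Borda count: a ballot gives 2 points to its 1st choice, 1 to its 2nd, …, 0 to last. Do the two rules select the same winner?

Yes

Plurality first-place counts: Route E 5, Route D 24, Route F 8 → Route D.
Borda totals: Route E 21, Route D 56, Route F 34 → Route D.
The two rules agree on Route D.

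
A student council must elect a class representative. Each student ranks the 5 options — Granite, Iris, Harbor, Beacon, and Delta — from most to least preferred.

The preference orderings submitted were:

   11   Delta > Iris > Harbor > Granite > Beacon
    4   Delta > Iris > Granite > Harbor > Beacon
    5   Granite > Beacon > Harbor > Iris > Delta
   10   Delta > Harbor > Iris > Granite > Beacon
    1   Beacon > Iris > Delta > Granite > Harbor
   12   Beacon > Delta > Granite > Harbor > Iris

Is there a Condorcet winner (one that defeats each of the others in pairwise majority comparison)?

Head-to-head results (43 voters total):
Granite vs Iris: Iris wins 26–17.
Granite vs Harbor: Granite wins 22–21.
Granite vs Beacon: Granite wins 30–13.
Granite vs Delta: Delta wins 38–5.
Iris vs Harbor: Harbor wins 27–16.
Iris vs Beacon: Iris wins 25–18.
Iris vs Delta: Delta wins 37–6.
Harbor vs Beacon: Harbor wins 25–18.
Harbor vs Delta: Delta wins 38–5.
Beacon vs Delta: Delta wins 25–18.
Delta beats each rival — Granite (38–5), Iris (37–6), Harbor (38–5), Beacon (25–18) — so Delta is the Condorcet winner.

Yes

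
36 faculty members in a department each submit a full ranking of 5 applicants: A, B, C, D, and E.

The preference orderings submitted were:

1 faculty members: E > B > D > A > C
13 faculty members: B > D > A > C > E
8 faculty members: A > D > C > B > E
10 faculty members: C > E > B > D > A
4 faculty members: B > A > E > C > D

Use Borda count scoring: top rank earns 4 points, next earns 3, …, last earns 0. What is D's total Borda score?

Borda scores:
  A: 1 + 13·2 + 8·4 + 10·0 + 4·3 = 71
  B: 3 + 13·4 + 8·1 + 10·2 + 4·4 = 99
  C: 0 + 13·1 + 8·2 + 10·4 + 4·1 = 73
  D: 2 + 13·3 + 8·3 + 10·1 + 4·0 = 75
  E: 4 + 13·0 + 8·0 + 10·3 + 4·2 = 42

75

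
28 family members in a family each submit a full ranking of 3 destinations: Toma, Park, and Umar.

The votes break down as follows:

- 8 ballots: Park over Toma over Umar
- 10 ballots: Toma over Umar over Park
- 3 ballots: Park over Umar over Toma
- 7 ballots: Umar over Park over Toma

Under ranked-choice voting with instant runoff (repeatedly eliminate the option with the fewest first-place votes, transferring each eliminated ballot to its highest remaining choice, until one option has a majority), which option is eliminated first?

Round 1: Park 11, Toma 10, Umar 7. Umar has the fewest and is eliminated.
Round 2: Park 18, Toma 10. Park has a majority.

Umar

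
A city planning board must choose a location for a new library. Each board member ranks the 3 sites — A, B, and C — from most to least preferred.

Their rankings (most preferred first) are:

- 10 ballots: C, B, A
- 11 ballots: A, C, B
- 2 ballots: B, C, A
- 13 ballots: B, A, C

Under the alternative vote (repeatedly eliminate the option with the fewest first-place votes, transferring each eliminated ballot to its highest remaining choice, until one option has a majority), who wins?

B

Round 1: B 15, A 11, C 10. C has the fewest and is eliminated.
Round 2: B 25, A 11. B has a majority.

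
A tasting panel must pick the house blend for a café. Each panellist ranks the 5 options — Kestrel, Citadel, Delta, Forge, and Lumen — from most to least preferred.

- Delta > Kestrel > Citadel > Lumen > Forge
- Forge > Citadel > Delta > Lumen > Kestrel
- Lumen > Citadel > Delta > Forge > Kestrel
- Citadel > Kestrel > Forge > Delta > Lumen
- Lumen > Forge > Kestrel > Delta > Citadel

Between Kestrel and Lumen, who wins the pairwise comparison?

Lumen

Ballots ranking Kestrel above Lumen: 2.
Ballots ranking Lumen above Kestrel: 3.
Lumen wins the head-to-head, 3–2.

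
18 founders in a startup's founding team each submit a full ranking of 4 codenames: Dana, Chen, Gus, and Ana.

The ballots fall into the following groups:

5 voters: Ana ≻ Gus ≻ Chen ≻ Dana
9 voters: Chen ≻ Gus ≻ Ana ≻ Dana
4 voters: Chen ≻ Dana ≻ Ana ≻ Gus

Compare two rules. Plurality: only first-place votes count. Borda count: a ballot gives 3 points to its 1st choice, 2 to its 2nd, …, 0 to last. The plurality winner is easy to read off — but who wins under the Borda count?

Plurality first-place counts: Dana 0, Chen 13, Gus 0, Ana 5 → Chen.
Borda totals: Dana 8, Chen 44, Gus 28, Ana 28 → Chen.

Chen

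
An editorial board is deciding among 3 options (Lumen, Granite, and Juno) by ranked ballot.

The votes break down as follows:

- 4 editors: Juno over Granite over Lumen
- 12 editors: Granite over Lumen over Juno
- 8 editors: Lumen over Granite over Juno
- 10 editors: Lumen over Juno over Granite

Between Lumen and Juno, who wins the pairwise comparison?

Ballots ranking Lumen above Juno: 12+8+10 = 30.
Ballots ranking Juno above Lumen: 4.
Lumen wins the head-to-head, 30–4.

Lumen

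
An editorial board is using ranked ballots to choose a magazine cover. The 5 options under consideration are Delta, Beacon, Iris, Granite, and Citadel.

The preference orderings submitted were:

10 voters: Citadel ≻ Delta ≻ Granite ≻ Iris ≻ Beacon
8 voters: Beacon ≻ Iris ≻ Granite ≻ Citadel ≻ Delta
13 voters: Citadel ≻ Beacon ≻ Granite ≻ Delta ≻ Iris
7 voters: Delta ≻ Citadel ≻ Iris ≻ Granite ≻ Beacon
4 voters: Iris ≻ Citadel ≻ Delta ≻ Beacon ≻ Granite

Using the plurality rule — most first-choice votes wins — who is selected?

Citadel

First-place vote totals:
  Delta: 7
  Beacon: 8
  Iris: 4
  Granite: 0
  Citadel: 23
Citadel has the most first-place votes.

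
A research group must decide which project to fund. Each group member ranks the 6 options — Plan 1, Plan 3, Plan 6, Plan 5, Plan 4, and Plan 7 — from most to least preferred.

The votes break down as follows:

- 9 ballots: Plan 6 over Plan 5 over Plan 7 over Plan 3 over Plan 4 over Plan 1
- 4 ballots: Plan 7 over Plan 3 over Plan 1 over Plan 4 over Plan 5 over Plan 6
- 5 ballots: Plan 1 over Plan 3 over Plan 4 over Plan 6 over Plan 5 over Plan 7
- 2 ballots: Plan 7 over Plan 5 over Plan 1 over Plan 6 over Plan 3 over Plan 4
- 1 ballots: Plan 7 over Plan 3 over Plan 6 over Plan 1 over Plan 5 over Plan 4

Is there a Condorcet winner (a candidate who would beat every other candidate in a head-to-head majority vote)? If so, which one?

Head-to-head results (21 voters total):
Plan 1 vs Plan 3: Plan 3 wins 14–7.
Plan 1 vs Plan 6: Plan 1 wins 11–10.
Plan 1 vs Plan 5: Plan 5 wins 11–10.
Plan 1 vs Plan 4: Plan 1 wins 12–9.
Plan 1 vs Plan 7: Plan 7 wins 16–5.
Plan 3 vs Plan 6: Plan 6 wins 11–10.
Plan 3 vs Plan 5: Plan 5 wins 11–10.
Plan 3 vs Plan 4: Plan 3 wins 21–0.
Plan 3 vs Plan 7: Plan 7 wins 16–5.
Plan 6 vs Plan 5: Plan 6 wins 15–6.
Plan 6 vs Plan 4: Plan 6 wins 12–9.
Plan 6 vs Plan 7: Plan 6 wins 14–7.
Plan 5 vs Plan 4: Plan 5 wins 12–9.
Plan 5 vs Plan 7: Plan 5 wins 14–7.
Plan 4 vs Plan 7: Plan 7 wins 16–5.
No candidate beats all others: Plan 1 beats Plan 6 beats Plan 3 beats Plan 1, a majority cycle.

No Condorcet winner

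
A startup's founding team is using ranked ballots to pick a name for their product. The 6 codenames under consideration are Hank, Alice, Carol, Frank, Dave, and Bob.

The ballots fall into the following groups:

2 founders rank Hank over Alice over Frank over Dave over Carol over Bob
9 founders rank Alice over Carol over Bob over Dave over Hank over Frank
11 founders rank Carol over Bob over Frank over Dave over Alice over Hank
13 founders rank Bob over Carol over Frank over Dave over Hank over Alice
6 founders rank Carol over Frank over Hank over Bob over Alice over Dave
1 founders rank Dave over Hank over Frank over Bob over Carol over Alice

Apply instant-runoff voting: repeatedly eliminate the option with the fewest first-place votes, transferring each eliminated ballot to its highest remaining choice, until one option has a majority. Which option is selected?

Round 1: Carol 17, Bob 13, Alice 9, Hank 2, Dave 1, Frank 0. Frank has the fewest and is eliminated.
Round 2: Carol 17, Bob 13, Alice 9, Hank 2, Dave 1. Dave has the fewest and is eliminated.
Round 3: Carol 17, Bob 13, Alice 9, Hank 3. Hank has the fewest and is eliminated.
Round 4: Carol 17, Bob 14, Alice 11. Alice has the fewest and is eliminated.
Round 5: Carol 28, Bob 14. Carol has a majority.

Carol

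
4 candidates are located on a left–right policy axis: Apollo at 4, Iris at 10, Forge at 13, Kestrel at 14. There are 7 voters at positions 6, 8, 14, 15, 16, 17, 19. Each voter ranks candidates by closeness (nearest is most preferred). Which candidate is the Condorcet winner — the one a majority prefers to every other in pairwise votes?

Kestrel

With single-peaked preferences on a line, the Condorcet winner is the candidate closest to the median voter.
The median voter (position 15) is closest to Kestrel at 14.
Check: Kestrel vs Apollo — voters closer to Kestrel: 5 of 7.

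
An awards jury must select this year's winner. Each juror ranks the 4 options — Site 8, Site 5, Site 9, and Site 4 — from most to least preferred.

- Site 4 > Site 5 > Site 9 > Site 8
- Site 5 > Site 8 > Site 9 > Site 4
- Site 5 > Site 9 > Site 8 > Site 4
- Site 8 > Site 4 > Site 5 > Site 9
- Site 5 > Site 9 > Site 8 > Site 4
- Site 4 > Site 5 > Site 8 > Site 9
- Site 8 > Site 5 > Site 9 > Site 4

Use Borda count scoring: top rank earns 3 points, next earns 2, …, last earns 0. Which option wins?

Borda scores:
  Site 8: 0 + 2 + 1 + 3 + 1 + 1 + 3 = 11
  Site 5: 2 + 3 + 3 + 1 + 3 + 2 + 2 = 16
  Site 9: 1 + 1 + 2 + 0 + 2 + 0 + 1 = 7
  Site 4: 3 + 0 + 0 + 2 + 0 + 3 + 0 = 8
Site 5 has the highest total.

Site 5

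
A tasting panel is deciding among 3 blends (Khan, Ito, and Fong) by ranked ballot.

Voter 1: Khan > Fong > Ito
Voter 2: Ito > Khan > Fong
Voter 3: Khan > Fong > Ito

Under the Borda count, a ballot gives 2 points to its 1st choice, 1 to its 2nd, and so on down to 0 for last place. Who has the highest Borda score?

Borda scores:
  Khan: 2 + 1 + 2 = 5
  Ito: 0 + 2 + 0 = 2
  Fong: 1 + 0 + 1 = 2
Khan has the highest total.

Khan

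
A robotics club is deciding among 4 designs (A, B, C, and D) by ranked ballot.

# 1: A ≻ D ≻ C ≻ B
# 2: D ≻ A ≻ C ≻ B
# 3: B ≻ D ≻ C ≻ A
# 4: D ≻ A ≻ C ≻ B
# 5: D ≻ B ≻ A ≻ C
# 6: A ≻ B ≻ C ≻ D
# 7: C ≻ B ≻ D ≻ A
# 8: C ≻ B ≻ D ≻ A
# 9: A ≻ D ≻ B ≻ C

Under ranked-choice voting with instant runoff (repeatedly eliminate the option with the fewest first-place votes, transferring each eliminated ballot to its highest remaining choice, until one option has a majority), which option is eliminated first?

B

Round 1: A 3, D 3, C 2, B 1. B has the fewest and is eliminated.
Round 2: D 4, A 3, C 2. C has the fewest and is eliminated.
Round 3: D 6, A 3. D has a majority.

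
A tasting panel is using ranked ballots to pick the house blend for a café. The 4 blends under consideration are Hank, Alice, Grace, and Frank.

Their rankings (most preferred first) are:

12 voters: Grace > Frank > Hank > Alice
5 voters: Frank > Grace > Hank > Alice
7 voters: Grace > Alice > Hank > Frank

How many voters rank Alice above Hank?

Ballots ranking Alice above Hank: 7.
Ballots ranking Hank above Alice: 12+5 = 17.
So 7 of 24 voters prefer Alice to Hank.

7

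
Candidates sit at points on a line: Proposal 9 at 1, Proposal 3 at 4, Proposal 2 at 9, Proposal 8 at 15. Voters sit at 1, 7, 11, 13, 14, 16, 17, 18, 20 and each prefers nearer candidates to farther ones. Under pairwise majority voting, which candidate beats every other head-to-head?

Proposal 8

With single-peaked preferences on a line, the Condorcet winner is the candidate closest to the median voter.
The median voter (position 14) is closest to Proposal 8 at 15.
Check: Proposal 8 vs Proposal 3 — voters closer to Proposal 8: 7 of 9.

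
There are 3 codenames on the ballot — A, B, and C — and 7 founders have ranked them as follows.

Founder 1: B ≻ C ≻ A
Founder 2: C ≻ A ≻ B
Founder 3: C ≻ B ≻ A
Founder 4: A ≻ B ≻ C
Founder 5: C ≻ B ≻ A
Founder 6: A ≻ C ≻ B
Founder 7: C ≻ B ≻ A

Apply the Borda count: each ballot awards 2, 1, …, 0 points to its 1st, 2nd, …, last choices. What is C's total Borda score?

10

Borda scores:
  A: 0 + 1 + 0 + 2 + 0 + 2 + 0 = 5
  B: 2 + 0 + 1 + 1 + 1 + 0 + 1 = 6
  C: 1 + 2 + 2 + 0 + 2 + 1 + 2 = 10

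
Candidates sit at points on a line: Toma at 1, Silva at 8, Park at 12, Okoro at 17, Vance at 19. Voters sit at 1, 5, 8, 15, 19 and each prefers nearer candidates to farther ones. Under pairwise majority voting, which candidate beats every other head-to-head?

With single-peaked preferences on a line, the Condorcet winner is the candidate closest to the median voter.
The median voter (position 8) is closest to Silva at 8.
Check: Silva vs Park — voters closer to Silva: 3 of 5.

Silva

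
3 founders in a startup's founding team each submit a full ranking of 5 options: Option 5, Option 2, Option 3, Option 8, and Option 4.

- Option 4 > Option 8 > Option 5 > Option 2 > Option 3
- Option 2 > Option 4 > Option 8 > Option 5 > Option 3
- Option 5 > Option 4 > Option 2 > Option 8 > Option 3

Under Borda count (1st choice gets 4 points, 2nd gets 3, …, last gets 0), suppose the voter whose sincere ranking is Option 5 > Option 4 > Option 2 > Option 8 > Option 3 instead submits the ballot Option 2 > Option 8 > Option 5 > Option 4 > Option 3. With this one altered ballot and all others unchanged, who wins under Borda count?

Borda totals with the altered ballot: Option 5 5, Option 2 9, Option 3 0, Option 8 8, Option 4 8.
The switch changes the winner from Option 4 to Option 2.

Option 2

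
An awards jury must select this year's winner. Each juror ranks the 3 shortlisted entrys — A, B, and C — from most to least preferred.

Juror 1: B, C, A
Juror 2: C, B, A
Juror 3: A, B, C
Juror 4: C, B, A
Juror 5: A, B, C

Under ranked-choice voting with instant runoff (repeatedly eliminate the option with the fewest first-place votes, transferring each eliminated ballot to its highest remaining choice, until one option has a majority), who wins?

Round 1: A 2, C 2, B 1. B has the fewest and is eliminated.
Round 2: C 3, A 2. C has a majority.

C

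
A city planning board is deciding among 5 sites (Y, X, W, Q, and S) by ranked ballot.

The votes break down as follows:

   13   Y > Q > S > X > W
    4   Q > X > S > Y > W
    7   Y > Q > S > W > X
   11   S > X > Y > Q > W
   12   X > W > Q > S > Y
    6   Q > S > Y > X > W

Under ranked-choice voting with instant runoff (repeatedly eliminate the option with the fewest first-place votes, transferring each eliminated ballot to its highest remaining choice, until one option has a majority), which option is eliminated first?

W

Round 1: Y 20, X 12, S 11, Q 10, W 0. W has the fewest and is eliminated.
Round 2: Y 20, X 12, S 11, Q 10. Q has the fewest and is eliminated.
Round 3: Y 20, S 17, X 16. X has the fewest and is eliminated.
Round 4: S 33, Y 20. S has a majority.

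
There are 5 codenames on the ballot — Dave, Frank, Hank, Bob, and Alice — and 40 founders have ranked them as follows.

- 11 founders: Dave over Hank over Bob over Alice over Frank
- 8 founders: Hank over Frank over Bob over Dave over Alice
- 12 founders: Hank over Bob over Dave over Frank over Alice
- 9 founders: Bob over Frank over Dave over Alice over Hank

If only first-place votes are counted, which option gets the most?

Hank

First-place vote totals:
  Dave: 11
  Frank: 0
  Hank: 20
  Bob: 9
  Alice: 0
Hank has the most first-place votes.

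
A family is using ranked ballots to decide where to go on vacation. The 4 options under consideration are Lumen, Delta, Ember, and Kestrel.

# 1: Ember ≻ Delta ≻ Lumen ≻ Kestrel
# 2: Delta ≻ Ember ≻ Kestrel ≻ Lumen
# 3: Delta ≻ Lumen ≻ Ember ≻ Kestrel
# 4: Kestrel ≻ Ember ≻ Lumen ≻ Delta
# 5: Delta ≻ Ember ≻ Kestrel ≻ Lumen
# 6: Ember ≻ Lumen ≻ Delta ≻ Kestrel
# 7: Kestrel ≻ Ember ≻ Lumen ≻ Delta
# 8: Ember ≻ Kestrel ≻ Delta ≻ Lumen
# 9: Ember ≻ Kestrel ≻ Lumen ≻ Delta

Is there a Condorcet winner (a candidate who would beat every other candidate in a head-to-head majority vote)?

Head-to-head results (9 voters total):
Lumen vs Delta: Delta wins 5–4.
Lumen vs Ember: Ember wins 8–1.
Lumen vs Kestrel: Kestrel wins 6–3.
Delta vs Ember: Ember wins 6–3.
Delta vs Kestrel: Delta wins 5–4.
Ember vs Kestrel: Ember wins 7–2.
Ember beats each rival — Lumen (8–1), Delta (6–3), Kestrel (7–2) — so Ember is the Condorcet winner.

Yes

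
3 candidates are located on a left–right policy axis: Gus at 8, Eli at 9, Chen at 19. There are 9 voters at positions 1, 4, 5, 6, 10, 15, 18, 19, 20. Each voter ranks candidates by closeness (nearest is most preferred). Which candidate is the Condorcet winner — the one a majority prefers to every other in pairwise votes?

Eli

With single-peaked preferences on a line, the Condorcet winner is the candidate closest to the median voter.
The median voter (position 10) is closest to Eli at 9.
Check: Eli vs Chen — voters closer to Eli: 5 of 9.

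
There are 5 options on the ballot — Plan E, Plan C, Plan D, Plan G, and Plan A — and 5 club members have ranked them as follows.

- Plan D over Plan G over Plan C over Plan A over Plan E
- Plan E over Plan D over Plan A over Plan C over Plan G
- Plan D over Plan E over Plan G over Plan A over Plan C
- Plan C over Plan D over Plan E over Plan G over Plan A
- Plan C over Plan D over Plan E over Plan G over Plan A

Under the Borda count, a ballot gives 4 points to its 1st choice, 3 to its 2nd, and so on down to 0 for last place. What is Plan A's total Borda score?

Borda scores:
  Plan E: 0 + 4 + 3 + 2 + 2 = 11
  Plan C: 2 + 1 + 0 + 4 + 4 = 11
  Plan D: 4 + 3 + 4 + 3 + 3 = 17
  Plan G: 3 + 0 + 2 + 1 + 1 = 7
  Plan A: 1 + 2 + 1 + 0 + 0 = 4

4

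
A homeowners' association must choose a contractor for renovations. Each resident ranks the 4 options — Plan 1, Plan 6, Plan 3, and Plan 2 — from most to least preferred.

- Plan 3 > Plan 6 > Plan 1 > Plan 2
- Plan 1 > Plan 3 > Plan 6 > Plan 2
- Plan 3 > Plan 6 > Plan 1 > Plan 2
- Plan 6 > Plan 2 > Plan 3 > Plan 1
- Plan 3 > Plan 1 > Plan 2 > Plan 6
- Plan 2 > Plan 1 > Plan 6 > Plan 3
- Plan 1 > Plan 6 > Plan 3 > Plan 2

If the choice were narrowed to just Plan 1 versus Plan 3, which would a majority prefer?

Ballots ranking Plan 1 above Plan 3: 3.
Ballots ranking Plan 3 above Plan 1: 4.
Plan 3 wins the head-to-head, 4–3.

Plan 3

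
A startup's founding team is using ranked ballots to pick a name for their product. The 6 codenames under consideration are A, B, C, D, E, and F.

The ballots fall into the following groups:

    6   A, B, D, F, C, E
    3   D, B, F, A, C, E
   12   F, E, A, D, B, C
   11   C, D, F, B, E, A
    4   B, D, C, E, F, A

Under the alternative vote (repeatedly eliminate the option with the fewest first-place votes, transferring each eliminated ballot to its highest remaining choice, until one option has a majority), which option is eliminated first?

E

Round 1: F 12, C 11, A 6, B 4, D 3, E 0. E has the fewest and is eliminated.
Round 2: F 12, C 11, A 6, B 4, D 3. D has the fewest and is eliminated.
Round 3: F 12, C 11, B 7, A 6. A has the fewest and is eliminated.
Round 4: B 13, F 12, C 11. C has the fewest and is eliminated.
Round 5: F 23, B 13. F has a majority.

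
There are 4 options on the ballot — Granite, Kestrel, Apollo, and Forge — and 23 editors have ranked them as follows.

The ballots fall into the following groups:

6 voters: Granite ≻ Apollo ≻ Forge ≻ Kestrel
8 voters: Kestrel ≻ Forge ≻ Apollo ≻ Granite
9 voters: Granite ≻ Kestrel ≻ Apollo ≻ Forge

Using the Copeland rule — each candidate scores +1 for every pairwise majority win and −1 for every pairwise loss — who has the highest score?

Granite

Pairwise results:
  Granite vs Kestrel: Granite wins 15–8.
  Granite vs Apollo: Granite wins 15–8.
  Granite vs Forge: Granite wins 15–8.
  Kestrel vs Apollo: Kestrel wins 17–6.
  Kestrel vs Forge: Kestrel wins 17–6.
  Apollo vs Forge: Apollo wins 15–8.
Copeland scores (wins − losses):
  Granite: 3 − 0 = 3
  Kestrel: 2 − 1 = 1
  Apollo: 1 − 2 = -1
  Forge: 0 − 3 = -3
Granite has the best Copeland score.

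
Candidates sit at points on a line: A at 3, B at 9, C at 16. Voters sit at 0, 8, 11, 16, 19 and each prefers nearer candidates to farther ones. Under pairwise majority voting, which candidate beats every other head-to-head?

With single-peaked preferences on a line, the Condorcet winner is the candidate closest to the median voter.
The median voter (position 11) is closest to B at 9.
Check: B vs A — voters closer to B: 4 of 5.

B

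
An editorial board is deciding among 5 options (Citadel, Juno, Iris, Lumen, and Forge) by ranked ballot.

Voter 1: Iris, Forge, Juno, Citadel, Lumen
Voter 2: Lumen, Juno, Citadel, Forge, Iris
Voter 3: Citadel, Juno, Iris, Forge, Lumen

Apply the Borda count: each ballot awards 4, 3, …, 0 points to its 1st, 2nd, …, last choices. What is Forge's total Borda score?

Borda scores:
  Citadel: 1 + 2 + 4 = 7
  Juno: 2 + 3 + 3 = 8
  Iris: 4 + 0 + 2 = 6
  Lumen: 0 + 4 + 0 = 4
  Forge: 3 + 1 + 1 = 5

5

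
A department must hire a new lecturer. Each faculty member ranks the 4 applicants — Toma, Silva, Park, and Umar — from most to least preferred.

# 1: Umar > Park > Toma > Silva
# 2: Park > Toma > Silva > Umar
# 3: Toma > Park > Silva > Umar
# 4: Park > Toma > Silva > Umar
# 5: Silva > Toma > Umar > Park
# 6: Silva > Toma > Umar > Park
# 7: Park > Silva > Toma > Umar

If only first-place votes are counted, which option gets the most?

Park

First-place vote totals:
  Toma: 1
  Silva: 2
  Park: 3
  Umar: 1
Park has the most first-place votes.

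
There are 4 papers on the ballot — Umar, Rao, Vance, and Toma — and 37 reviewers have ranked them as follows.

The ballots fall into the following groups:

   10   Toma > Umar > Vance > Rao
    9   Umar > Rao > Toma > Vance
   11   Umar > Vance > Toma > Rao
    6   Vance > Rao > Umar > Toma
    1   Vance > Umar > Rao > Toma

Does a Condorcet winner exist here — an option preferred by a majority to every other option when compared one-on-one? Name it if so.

Umar

Head-to-head results (37 voters total):
Umar vs Rao: Umar wins 31–6.
Umar vs Vance: Umar wins 30–7.
Umar vs Toma: Umar wins 27–10.
Rao vs Vance: Vance wins 28–9.
Rao vs Toma: Toma wins 21–16.
Vance vs Toma: Toma wins 19–18.
Umar beats each rival — Rao (31–6), Vance (30–7), Toma (27–10) — so Umar is the Condorcet winner.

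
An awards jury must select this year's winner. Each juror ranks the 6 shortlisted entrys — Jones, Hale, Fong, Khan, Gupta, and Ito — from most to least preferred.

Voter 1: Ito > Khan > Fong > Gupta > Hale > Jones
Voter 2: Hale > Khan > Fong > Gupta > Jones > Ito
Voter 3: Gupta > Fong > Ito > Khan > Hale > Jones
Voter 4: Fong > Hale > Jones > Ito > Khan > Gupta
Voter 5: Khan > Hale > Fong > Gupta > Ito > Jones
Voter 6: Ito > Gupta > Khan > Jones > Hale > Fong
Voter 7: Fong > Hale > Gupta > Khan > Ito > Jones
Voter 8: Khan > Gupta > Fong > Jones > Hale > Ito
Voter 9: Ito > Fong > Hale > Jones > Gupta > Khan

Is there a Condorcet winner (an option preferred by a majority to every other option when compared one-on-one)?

No

Head-to-head results (9 voters total):
Jones vs Hale: Hale wins 7–2.
Jones vs Fong: Fong wins 8–1.
Jones vs Khan: Khan wins 7–2.
Jones vs Gupta: Gupta wins 7–2.
Jones vs Ito: Ito wins 6–3.
Hale vs Fong: Fong wins 6–3.
Hale vs Khan: Khan wins 5–4.
Hale vs Gupta: Hale wins 5–4.
Hale vs Ito: Hale wins 5–4.
Fong vs Khan: Khan wins 5–4.
Fong vs Gupta: Fong wins 6–3.
Fong vs Ito: Fong wins 6–3.
Khan vs Gupta: Khan wins 5–4.
Khan vs Ito: Ito wins 5–4.
Gupta vs Ito: Gupta wins 5–4.
No candidate beats all others: Hale beats Ito beats Khan beats Hale, a majority cycle.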